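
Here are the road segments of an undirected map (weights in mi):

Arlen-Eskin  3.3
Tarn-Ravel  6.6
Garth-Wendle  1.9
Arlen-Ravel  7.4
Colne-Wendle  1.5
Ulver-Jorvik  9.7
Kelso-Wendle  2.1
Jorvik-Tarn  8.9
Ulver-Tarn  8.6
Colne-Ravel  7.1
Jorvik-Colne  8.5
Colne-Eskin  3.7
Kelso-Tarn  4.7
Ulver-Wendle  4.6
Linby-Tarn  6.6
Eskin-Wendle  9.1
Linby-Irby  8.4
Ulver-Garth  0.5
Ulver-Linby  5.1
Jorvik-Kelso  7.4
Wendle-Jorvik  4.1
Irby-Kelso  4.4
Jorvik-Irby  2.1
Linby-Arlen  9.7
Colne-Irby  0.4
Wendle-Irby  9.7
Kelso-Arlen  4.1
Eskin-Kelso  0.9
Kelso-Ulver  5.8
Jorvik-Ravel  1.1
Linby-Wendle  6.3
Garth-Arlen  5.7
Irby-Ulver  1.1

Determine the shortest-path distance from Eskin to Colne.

3.7 mi

Enumerating some paths:
Eskin - Colne: 3.7 = 3.7
Eskin - Kelso - Wendle - Colne: 0.9+2.1+1.5 = 4.5
Eskin - Kelso - Irby - Colne: 0.9+4.4+0.4 = 5.7
The minimum is 3.7 mi via Eskin - Colne.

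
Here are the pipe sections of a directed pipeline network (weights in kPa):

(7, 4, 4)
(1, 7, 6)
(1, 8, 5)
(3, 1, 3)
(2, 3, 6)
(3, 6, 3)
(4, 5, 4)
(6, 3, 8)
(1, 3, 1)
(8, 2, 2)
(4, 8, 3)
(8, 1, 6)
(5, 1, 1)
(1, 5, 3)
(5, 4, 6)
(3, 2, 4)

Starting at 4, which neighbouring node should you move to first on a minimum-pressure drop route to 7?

5

Candidate routes:
4–5–1–7: 4+1+6 = 11
4–8–1–7: 3+6+6 = 15
The minimum is 11 kPa via 4–5–1–7.
So from 4 the first move is to 5.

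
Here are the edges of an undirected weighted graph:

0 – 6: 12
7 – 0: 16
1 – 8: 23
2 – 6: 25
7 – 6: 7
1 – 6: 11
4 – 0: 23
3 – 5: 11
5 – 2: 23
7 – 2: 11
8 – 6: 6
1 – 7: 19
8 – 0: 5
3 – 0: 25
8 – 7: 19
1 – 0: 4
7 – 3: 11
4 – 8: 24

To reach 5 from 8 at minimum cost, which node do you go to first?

6

Enumerating some paths:
8 - 0 - 3 - 5: 5+25+11 = 41
8 - 6 - 7 - 3 - 5: 6+7+11+11 = 35
8 - 7 - 3 - 5: 19+11+11 = 41
Cheapest is 8 - 6 - 7 - 3 - 5 at 35.
So from 8 the first move is to 6.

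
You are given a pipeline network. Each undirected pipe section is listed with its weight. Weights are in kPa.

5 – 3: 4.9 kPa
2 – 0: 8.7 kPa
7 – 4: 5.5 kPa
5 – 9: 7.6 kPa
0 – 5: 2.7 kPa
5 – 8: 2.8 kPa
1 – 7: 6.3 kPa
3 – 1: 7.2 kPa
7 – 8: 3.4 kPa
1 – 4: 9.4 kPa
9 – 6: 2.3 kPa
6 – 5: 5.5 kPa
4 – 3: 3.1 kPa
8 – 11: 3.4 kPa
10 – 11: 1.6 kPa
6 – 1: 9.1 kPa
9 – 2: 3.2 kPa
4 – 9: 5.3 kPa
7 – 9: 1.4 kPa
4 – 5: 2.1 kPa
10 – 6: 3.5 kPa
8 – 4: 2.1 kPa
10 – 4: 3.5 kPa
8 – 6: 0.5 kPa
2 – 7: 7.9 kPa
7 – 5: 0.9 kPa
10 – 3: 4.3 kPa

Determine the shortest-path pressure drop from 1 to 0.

Shortest distances from 1:
1: 0
7: 6.3  (via 1)
3: 7.2  (via 1)
5: 7.2  (via 7)
9: 7.7  (via 7)
6: 9.1  (via 1)
4: 9.3  (via 5)
8: 9.6  (via 6)
0: 9.9  (via 5)
Shortest route: 1–7–5–0 = 9.9 kPa.

9.9 kPa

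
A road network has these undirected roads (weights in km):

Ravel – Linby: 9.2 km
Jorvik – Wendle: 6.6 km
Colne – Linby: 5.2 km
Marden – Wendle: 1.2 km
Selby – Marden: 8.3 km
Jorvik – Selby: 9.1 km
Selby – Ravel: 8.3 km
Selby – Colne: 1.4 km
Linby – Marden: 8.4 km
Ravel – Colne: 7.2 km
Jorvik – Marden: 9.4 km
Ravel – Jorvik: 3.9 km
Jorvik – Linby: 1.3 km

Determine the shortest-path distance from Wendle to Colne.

10.9 km

Shortest distances from Wendle:
Wendle: 0
Marden: 1.2  (via Wendle)
Jorvik: 6.6  (via Wendle)
Linby: 7.9  (via Jorvik)
Selby: 9.5  (via Marden)
Ravel: 10.5  (via Jorvik)
Colne: 10.9  (via Selby)
Shortest route: Wendle → Marden → Selby → Colne = 10.9 km.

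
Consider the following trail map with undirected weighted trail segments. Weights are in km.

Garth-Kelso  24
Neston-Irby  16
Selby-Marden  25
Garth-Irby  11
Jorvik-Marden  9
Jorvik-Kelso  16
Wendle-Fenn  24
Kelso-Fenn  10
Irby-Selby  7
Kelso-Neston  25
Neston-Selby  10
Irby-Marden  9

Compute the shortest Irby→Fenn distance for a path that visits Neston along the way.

51 km

Best Irby to Neston: Irby → Neston costing 16
Best Neston to Fenn: Neston → Kelso → Fenn costing 35
Total via Neston: 16 + 35 = 51 km.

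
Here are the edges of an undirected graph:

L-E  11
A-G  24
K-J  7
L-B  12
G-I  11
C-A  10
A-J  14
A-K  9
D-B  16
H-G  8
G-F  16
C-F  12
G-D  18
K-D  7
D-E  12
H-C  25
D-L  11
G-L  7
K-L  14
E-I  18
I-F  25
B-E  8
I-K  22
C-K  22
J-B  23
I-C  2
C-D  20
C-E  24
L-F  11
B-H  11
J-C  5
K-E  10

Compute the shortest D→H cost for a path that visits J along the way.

Shortest D→J: D–K–J = 14
Shortest J→H: J–C–I–G–H = 26
Total via J: 14 + 26 = 40.

40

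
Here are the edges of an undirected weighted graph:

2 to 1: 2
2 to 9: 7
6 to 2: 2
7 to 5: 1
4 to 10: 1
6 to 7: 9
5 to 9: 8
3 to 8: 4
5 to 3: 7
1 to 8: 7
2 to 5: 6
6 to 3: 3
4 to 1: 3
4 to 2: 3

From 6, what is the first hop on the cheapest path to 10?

2

Compare a few routes:
6–2–1–4–10: 2+2+3+1 = 8
6–2–4–10: 2+3+1 = 6
Cheapest is 6–2–4–10 at 6.
So from 6 the first move is to 2.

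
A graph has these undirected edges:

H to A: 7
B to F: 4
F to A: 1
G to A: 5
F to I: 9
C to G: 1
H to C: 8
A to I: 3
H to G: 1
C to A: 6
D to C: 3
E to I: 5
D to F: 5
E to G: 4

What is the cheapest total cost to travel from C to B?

11

Candidate routes:
C–D–F–B: 3+5+4 = 12
C–A–F–B: 6+1+4 = 11
The minimum is 11 via C–A–F–B.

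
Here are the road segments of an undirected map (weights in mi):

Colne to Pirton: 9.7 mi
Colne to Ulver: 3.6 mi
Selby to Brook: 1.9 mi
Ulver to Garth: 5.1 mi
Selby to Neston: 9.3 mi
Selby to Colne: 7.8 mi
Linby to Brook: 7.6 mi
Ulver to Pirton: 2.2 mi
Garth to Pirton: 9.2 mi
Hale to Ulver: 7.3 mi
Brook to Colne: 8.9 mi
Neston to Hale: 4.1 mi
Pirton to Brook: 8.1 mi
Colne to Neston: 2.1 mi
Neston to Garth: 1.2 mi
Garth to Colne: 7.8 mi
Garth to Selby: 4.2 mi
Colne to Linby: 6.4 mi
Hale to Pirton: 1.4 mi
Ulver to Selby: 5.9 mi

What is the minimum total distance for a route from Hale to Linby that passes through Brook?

17.1 mi

Best Hale to Brook: Hale → Pirton → Brook costing 9.5
Best Brook to Linby: Brook → Linby costing 7.6
Total via Brook: 9.5 + 7.6 = 17.1 mi.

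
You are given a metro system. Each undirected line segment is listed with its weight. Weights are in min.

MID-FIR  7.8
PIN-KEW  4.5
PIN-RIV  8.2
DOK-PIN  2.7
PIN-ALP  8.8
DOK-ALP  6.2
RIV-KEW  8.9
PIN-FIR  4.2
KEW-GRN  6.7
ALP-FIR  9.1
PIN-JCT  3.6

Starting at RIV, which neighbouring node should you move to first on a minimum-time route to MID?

Compare a few routes:
RIV–KEW–PIN–FIR–MID: 8.9+4.5+4.2+7.8 = 25.4
RIV–PIN–ALP–FIR–MID: 8.2+8.8+9.1+7.8 = 33.9
RIV–PIN–FIR–MID: 8.2+4.2+7.8 = 20.2
RIV–PIN–DOK–ALP–FIR–MID: 8.2+2.7+6.2+9.1+7.8 = 34
Cheapest is RIV–PIN–FIR–MID at 20.2 min.
So from RIV the first move is to PIN.

PIN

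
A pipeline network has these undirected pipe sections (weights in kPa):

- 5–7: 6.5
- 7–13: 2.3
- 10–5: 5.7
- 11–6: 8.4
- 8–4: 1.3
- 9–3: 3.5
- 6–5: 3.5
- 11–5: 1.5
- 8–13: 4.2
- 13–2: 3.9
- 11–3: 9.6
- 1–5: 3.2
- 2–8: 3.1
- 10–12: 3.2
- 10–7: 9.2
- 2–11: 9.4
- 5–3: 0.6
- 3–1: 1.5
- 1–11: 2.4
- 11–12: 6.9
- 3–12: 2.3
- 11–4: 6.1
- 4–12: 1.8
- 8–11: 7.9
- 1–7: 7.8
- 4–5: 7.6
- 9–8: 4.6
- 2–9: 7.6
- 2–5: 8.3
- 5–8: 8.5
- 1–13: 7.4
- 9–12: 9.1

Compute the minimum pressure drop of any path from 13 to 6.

Running Dijkstra from 13:
13: 0
7: 2.3  (via 13)
2: 3.9  (via 13)
8: 4.2  (via 13)
4: 5.5  (via 8)
12: 7.3  (via 4)
1: 7.4  (via 13)
5: 8.8  (via 7)
9: 8.8  (via 8)
3: 8.9  (via 1)
11: 9.8  (via 1)
10: 10.5  (via 12)
6: 12.3  (via 5)
Shortest route: 13–7–5–6 = 12.3 kPa.

12.3 kPa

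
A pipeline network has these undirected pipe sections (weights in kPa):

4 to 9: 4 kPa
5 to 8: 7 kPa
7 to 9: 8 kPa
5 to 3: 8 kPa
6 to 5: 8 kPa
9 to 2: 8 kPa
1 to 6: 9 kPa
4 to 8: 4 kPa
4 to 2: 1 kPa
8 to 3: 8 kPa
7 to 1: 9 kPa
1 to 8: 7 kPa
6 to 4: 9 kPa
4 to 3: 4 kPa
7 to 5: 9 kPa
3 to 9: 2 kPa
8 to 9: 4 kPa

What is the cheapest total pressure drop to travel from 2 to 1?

Compare a few routes:
2 → 4 → 8 → 1: 1+4+7 = 12
2 → 4 → 9 → 8 → 1: 1+4+4+7 = 16
Cheapest is 2 → 4 → 8 → 1 at 12 kPa.

12 kPa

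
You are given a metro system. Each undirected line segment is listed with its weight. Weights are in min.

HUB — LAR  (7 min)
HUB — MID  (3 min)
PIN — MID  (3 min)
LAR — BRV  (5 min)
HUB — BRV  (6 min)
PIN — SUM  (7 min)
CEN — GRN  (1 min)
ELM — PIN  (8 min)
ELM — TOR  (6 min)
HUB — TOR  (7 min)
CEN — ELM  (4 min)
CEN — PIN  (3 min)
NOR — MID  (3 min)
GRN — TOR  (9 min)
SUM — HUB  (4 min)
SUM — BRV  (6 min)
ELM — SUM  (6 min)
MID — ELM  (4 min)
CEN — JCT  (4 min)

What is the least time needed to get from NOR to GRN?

10 min

Compare a few routes:
NOR → MID → PIN → ELM → CEN → GRN: 3+3+8+4+1 = 19
NOR → MID → ELM → PIN → CEN → GRN: 3+4+8+3+1 = 19
NOR → MID → PIN → CEN → GRN: 3+3+3+1 = 10
NOR → MID → ELM → CEN → GRN: 3+4+4+1 = 12
The minimum is 10 min via NOR → MID → PIN → CEN → GRN.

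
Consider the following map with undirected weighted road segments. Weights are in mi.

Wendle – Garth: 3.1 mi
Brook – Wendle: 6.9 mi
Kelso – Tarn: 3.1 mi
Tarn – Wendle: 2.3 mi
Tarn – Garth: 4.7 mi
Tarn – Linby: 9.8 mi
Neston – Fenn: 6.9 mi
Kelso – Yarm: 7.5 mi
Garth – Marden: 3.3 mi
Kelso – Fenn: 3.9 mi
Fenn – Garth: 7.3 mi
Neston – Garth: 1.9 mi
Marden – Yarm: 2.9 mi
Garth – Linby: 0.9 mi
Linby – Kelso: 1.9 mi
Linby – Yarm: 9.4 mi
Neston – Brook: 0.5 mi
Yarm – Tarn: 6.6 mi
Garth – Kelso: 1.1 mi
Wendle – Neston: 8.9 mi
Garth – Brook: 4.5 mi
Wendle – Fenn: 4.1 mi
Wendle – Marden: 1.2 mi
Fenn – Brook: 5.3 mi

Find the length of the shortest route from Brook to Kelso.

3.5 mi

Enumerating some paths:
Brook → Neston → Garth → Kelso: 0.5+1.9+1.1 = 3.5
Brook → Garth → Kelso: 4.5+1.1 = 5.6
Brook → Neston → Garth → Linby → Kelso: 0.5+1.9+0.9+1.9 = 5.2
Cheapest is Brook → Neston → Garth → Kelso at 3.5 mi.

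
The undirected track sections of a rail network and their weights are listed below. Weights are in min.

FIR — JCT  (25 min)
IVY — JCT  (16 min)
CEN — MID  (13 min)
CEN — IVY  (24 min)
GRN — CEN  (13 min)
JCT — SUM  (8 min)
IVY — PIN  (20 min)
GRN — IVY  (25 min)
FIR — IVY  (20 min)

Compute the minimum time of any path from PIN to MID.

Enumerating some paths:
PIN - IVY - CEN - MID: 20+24+13 = 57
PIN - IVY - GRN - CEN - MID: 20+25+13+13 = 71
Cheapest is PIN - IVY - CEN - MID at 57 min.

57 min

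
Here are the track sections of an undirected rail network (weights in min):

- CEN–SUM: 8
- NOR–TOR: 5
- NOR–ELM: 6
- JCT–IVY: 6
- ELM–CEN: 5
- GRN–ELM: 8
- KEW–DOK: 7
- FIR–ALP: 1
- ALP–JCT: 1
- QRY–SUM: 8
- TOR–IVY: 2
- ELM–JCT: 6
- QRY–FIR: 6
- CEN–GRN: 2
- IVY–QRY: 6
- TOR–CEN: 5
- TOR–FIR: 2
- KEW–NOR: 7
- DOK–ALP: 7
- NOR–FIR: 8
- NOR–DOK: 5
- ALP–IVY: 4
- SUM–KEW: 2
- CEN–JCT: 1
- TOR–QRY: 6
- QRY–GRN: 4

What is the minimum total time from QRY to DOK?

Candidate routes:
QRY–GRN–CEN–JCT–ALP–DOK: 4+2+1+1+7 = 15
QRY–FIR–ALP–DOK: 6+1+7 = 14
The minimum is 14 min via QRY–FIR–ALP–DOK.

14 min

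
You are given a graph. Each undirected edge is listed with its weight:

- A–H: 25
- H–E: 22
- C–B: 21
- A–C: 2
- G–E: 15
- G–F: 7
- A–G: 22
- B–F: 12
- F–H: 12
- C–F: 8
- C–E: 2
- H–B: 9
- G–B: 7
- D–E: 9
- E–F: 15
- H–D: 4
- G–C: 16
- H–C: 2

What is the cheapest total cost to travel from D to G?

20

Settle nodes by increasing distance from D:
D: 0
H: 4  (via D)
C: 6  (via H)
A: 8  (via C)
E: 8  (via C)
B: 13  (via H)
F: 14  (via C)
G: 20  (via B)
Shortest route: D → H → B → G = 20.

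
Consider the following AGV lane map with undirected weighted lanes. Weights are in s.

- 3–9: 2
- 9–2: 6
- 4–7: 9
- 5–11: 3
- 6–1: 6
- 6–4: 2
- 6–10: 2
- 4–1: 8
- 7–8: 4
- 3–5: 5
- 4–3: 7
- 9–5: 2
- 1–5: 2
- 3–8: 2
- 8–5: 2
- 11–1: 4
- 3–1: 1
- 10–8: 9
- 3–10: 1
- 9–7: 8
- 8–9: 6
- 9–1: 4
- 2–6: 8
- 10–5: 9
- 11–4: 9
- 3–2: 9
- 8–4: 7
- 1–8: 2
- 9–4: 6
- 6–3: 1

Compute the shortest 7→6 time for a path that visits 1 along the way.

Best 7 to 1: 7–8–1 costing 6
Shortest 1→6: 1–3–6 = 2
Total via 1: 6 + 2 = 8 s.

8 s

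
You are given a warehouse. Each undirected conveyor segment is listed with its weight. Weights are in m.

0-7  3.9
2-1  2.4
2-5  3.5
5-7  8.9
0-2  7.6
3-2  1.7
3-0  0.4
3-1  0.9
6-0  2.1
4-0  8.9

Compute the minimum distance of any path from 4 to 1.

Settle nodes by increasing distance from 4:
4: 0
0: 8.9  (via 4)
3: 9.3  (via 0)
1: 10.2  (via 3)
Shortest route: 4–0–3–1 = 10.2 m.

10.2 m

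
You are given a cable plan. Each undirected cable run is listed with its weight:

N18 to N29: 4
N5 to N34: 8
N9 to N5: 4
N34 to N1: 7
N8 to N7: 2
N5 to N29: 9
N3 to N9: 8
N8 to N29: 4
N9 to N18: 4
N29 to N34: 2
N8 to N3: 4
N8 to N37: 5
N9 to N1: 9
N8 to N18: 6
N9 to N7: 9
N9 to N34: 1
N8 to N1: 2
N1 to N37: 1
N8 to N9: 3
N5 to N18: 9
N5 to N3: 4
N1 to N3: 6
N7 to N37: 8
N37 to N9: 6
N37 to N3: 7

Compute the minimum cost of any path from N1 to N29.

Candidate routes:
N1 → N8 → N9 → N34 → N29: 2+3+1+2 = 8
N1 → N34 → N29: 7+2 = 9
N1 → N8 → N29: 2+4 = 6
The minimum is 6 via N1 → N8 → N29.

6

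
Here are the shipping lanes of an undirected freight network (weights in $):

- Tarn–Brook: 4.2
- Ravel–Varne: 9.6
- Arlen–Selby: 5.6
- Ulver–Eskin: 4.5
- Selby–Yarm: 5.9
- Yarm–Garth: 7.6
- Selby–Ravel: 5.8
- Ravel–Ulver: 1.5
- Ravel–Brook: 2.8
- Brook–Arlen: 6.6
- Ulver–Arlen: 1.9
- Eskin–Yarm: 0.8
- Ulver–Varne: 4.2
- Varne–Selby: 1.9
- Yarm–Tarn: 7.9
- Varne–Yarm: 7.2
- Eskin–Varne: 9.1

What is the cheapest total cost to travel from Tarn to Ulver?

Compare a few routes:
Tarn–Yarm–Eskin–Ulver: 7.9+0.8+4.5 = 13.2
Tarn–Brook–Ravel–Ulver: 4.2+2.8+1.5 = 8.5
Tarn–Brook–Arlen–Ulver: 4.2+6.6+1.9 = 12.7
Cheapest is Tarn–Brook–Ravel–Ulver at $8.5.

$8.5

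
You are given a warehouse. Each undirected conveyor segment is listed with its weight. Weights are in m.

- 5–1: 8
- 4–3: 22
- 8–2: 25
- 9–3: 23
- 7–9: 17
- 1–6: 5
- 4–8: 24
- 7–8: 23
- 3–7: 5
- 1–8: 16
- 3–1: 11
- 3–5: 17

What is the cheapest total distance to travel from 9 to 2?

65 m

Shortest distances from 9:
9: 0
7: 17  (via 9)
3: 22  (via 7)
1: 33  (via 3)
6: 38  (via 1)
5: 39  (via 3)
8: 40  (via 7)
4: 44  (via 3)
2: 65  (via 8)
Shortest route: 9 → 7 → 8 → 2 = 65 m.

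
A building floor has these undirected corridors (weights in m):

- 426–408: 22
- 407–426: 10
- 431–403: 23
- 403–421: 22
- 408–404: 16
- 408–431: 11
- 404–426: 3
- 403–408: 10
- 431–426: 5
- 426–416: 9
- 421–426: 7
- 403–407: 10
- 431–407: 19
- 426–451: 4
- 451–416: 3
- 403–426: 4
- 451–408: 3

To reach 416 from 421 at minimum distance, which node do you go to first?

426

Candidate routes:
421 → 426 → 451 → 416: 7+4+3 = 14
421 → 426 → 403 → 408 → 451 → 416: 7+4+10+3+3 = 27
421 → 426 → 416: 7+9 = 16
421 → 426 → 431 → 408 → 451 → 416: 7+5+11+3+3 = 29
The minimum is 14 m via 421 → 426 → 451 → 416.
So from 421 the first move is to 426.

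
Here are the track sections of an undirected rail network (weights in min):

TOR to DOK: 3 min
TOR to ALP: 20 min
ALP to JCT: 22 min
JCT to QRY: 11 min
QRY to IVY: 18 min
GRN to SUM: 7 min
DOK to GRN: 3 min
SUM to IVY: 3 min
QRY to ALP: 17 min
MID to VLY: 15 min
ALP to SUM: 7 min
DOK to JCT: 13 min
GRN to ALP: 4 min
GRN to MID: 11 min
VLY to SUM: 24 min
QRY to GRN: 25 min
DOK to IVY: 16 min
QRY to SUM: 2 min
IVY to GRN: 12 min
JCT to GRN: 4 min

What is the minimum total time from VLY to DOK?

Settle nodes by increasing distance from VLY:
VLY: 0
MID: 15  (via VLY)
SUM: 24  (via VLY)
GRN: 26  (via MID)
QRY: 26  (via SUM)
IVY: 27  (via SUM)
DOK: 29  (via GRN)
Shortest route: VLY–MID–GRN–DOK = 29 min.

29 min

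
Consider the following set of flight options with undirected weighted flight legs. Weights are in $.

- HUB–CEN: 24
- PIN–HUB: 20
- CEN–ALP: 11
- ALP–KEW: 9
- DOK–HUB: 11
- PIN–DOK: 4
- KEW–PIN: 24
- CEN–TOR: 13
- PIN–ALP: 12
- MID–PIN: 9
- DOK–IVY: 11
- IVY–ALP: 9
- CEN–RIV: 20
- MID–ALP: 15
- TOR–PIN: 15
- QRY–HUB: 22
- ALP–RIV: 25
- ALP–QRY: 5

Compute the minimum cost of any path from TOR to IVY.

Settle nodes by increasing distance from TOR:
TOR: 0
CEN: 13  (via TOR)
PIN: 15  (via TOR)
DOK: 19  (via PIN)
ALP: 24  (via CEN)
MID: 24  (via PIN)
QRY: 29  (via ALP)
IVY: 30  (via DOK)
Shortest route: TOR → PIN → DOK → IVY = $30.

$30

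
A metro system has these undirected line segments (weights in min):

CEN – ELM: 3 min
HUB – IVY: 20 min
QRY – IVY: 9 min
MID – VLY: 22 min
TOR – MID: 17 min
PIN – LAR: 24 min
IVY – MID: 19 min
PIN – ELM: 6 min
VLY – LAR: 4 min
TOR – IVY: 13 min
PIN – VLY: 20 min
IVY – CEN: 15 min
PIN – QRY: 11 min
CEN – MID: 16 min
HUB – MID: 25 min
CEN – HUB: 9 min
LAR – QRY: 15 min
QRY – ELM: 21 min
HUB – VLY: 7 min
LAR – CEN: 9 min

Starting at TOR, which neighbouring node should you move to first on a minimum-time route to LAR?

IVY

Enumerating some paths:
TOR–IVY–QRY–LAR: 13+9+15 = 37
TOR–MID–CEN–LAR: 17+16+9 = 42
The minimum is 37 min via TOR–IVY–QRY–LAR.
So from TOR the first move is to IVY.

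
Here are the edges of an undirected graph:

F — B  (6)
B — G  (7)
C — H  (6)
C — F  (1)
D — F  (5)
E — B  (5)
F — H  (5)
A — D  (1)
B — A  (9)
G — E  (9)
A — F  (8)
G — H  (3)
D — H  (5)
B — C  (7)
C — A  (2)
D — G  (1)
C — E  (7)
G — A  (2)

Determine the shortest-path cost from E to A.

Compare a few routes:
E - C - A: 7+2 = 9
E - G - D - A: 9+1+1 = 11
E - G - A: 9+2 = 11
E - B - C - A: 5+7+2 = 14
The minimum is 9 via E - C - A.

9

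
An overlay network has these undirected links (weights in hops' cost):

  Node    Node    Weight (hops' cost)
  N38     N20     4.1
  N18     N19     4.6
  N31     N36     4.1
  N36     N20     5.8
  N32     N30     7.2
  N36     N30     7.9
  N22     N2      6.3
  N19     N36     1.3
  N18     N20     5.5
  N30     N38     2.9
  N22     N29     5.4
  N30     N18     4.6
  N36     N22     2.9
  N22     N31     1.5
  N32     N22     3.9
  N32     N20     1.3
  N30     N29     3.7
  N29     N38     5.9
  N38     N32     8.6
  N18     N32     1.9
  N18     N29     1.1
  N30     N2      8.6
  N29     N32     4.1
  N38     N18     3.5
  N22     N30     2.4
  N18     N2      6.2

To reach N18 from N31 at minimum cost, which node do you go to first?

Enumerating some paths:
N31 → N22 → N30 → N18: 1.5+2.4+4.6 = 8.5
N31 → N22 → N29 → N18: 1.5+5.4+1.1 = 8
N31 → N22 → N32 → N18: 1.5+3.9+1.9 = 7.3
Cheapest is N31 → N22 → N32 → N18 at 7.3 hops' cost.
So from N31 the first move is to N22.

N22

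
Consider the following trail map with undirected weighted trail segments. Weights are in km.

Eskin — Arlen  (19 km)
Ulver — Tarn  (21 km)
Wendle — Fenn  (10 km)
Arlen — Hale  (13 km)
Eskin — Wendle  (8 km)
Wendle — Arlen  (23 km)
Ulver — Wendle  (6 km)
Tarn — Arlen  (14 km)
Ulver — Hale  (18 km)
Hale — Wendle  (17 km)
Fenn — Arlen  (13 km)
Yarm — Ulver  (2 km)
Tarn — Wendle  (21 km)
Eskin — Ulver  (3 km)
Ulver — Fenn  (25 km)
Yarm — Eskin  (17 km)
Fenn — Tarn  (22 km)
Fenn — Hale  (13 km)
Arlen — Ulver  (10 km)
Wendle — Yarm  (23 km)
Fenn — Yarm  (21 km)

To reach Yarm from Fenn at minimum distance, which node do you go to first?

Compare a few routes:
Fenn–Yarm: 21 = 21
Fenn–Arlen–Ulver–Yarm: 13+10+2 = 25
Fenn–Wendle–Eskin–Ulver–Yarm: 10+8+3+2 = 23
Fenn–Wendle–Ulver–Yarm: 10+6+2 = 18
Cheapest is Fenn–Wendle–Ulver–Yarm at 18 km.
So from Fenn the first move is to Wendle.

Wendle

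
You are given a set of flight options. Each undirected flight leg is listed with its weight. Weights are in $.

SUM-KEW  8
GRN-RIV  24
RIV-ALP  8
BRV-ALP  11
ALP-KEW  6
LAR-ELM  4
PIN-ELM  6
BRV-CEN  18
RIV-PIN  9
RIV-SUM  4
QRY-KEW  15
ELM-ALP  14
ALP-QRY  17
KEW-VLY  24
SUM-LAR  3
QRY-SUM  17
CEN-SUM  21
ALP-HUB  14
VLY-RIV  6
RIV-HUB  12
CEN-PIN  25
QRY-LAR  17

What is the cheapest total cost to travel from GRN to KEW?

Settle nodes by increasing distance from GRN:
GRN: 0
RIV: 24  (via GRN)
SUM: 28  (via RIV)
VLY: 30  (via RIV)
LAR: 31  (via SUM)
ALP: 32  (via RIV)
PIN: 33  (via RIV)
ELM: 35  (via LAR)
HUB: 36  (via RIV)
KEW: 36  (via SUM)
Shortest route: GRN → RIV → SUM → KEW = $36.

$36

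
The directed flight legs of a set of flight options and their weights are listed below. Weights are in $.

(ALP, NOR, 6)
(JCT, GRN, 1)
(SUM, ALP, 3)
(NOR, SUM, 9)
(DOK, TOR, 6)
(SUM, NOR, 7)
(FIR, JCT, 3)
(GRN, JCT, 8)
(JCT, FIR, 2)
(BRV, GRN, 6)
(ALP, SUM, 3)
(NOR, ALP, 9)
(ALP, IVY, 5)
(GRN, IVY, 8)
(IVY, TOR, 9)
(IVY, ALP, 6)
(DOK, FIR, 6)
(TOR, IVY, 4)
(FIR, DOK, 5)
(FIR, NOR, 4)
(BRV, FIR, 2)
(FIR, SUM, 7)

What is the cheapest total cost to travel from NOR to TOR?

Candidate routes:
NOR–ALP–IVY–TOR: 9+5+9 = 23
NOR–SUM–ALP–IVY–TOR: 9+3+5+9 = 26
The minimum is $23 via NOR–ALP–IVY–TOR.

$23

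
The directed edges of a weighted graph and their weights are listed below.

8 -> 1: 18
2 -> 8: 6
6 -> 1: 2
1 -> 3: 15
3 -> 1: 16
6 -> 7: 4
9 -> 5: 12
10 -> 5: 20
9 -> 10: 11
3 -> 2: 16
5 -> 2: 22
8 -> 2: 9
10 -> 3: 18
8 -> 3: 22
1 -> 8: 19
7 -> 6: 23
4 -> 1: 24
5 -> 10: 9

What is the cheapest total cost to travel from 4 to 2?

Running Dijkstra from 4:
4: 0
1: 24  (via 4)
3: 39  (via 1)
8: 43  (via 1)
2: 52  (via 8)
Shortest route: 4 → 1 → 8 → 2 = 52.

52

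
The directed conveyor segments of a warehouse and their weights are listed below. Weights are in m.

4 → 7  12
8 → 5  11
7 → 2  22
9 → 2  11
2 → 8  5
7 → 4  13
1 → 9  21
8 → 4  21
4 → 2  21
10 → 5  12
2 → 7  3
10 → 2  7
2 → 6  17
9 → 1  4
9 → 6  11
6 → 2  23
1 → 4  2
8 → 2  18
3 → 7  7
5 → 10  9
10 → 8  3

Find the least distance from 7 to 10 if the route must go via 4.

Shortest 7→4: 7–4 = 13
Shortest 4→10: 4–2–8–5–10 = 46
Total via 4: 13 + 46 = 59 m.

59 m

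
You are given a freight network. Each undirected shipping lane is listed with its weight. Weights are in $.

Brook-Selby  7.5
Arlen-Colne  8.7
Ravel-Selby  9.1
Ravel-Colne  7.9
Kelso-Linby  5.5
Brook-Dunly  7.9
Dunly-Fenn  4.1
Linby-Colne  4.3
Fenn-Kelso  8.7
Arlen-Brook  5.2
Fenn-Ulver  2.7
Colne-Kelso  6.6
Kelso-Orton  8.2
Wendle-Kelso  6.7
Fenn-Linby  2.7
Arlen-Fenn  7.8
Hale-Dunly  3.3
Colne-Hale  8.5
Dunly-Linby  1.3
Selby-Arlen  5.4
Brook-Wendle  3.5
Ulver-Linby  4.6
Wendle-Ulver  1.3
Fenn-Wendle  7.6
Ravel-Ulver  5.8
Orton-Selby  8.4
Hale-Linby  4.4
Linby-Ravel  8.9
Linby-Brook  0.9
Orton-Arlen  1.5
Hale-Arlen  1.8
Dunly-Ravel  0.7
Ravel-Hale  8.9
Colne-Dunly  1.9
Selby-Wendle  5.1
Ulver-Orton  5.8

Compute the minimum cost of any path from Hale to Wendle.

$8.8

Settle nodes by increasing distance from Hale:
Hale: 0
Arlen: 1.8  (via Hale)
Dunly: 3.3  (via Hale)
Orton: 3.3  (via Arlen)
Ravel: 4  (via Dunly)
Linby: 4.4  (via Hale)
Colne: 5.2  (via Dunly)
Brook: 5.3  (via Linby)
Fenn: 7.1  (via Linby)
Selby: 7.2  (via Arlen)
Wendle: 8.8  (via Brook)
Shortest route: Hale–Linby–Brook–Wendle = $8.8.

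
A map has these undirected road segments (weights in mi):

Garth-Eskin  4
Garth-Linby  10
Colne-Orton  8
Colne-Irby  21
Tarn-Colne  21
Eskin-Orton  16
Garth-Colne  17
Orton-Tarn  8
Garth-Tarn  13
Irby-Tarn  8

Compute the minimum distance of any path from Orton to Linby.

Settle nodes by increasing distance from Orton:
Orton: 0
Tarn: 8  (via Orton)
Colne: 8  (via Orton)
Eskin: 16  (via Orton)
Irby: 16  (via Tarn)
Garth: 20  (via Eskin)
Linby: 30  (via Garth)
Shortest route: Orton → Eskin → Garth → Linby = 30 mi.

30 mi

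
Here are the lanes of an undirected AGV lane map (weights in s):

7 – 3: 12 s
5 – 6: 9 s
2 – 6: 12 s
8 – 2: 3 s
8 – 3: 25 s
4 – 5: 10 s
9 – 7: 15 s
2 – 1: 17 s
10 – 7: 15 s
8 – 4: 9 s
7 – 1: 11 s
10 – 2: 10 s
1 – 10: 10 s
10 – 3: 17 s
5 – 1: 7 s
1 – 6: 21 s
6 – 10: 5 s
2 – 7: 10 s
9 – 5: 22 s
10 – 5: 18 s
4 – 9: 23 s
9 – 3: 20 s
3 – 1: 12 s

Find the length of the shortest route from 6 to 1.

15 s

Candidate routes:
6–10–1: 5+10 = 15
6–5–1: 9+7 = 16
Cheapest is 6–10–1 at 15 s.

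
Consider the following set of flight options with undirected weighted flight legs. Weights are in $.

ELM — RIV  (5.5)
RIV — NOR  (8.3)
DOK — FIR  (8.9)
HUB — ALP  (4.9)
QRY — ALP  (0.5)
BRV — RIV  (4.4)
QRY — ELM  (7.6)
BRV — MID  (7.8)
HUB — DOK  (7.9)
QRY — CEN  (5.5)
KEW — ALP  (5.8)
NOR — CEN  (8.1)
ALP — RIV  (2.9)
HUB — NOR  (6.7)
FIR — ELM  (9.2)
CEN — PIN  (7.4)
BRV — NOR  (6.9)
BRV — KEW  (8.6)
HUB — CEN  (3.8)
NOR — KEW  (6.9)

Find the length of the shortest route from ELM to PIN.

$20.5

Candidate routes:
ELM - RIV - ALP - QRY - CEN - PIN: 5.5+2.9+0.5+5.5+7.4 = 21.8
ELM - QRY - CEN - PIN: 7.6+5.5+7.4 = 20.5
Cheapest is ELM - QRY - CEN - PIN at $20.5.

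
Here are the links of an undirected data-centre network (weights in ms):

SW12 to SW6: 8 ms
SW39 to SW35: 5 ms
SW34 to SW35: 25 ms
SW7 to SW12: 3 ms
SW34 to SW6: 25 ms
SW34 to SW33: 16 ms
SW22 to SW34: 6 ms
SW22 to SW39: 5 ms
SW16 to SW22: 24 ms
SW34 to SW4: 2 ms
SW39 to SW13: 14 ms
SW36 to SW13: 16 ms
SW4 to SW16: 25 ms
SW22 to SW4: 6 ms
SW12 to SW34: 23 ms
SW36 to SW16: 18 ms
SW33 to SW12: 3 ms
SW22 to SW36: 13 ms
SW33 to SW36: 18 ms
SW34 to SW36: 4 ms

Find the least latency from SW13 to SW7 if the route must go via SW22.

47 ms

Shortest SW13→SW22: SW13 → SW39 → SW22 = 19
Shortest SW22→SW7: SW22 → SW34 → SW33 → SW12 → SW7 = 28
Total via SW22: 19 + 28 = 47 ms.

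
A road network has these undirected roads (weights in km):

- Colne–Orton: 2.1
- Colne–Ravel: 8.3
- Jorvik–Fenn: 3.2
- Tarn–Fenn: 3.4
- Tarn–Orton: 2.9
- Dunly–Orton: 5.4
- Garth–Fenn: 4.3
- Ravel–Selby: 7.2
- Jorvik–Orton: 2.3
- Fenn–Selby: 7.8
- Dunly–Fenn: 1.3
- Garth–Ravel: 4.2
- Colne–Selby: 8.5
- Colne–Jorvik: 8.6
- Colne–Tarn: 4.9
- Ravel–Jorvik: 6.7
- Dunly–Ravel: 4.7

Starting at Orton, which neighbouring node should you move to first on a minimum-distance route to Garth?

Jorvik

Compare a few routes:
Orton → Jorvik → Fenn → Garth: 2.3+3.2+4.3 = 9.8
Orton → Tarn → Fenn → Garth: 2.9+3.4+4.3 = 10.6
Orton → Dunly → Fenn → Garth: 5.4+1.3+4.3 = 11
The minimum is 9.8 km via Orton → Jorvik → Fenn → Garth.
So from Orton the first move is to Jorvik.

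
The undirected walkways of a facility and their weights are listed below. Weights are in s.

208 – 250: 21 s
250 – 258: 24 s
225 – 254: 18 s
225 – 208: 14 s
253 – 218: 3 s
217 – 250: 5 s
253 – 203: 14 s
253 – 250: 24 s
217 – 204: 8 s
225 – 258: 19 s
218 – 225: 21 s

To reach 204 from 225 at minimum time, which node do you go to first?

208

Compare a few routes:
225 - 258 - 250 - 217 - 204: 19+24+5+8 = 56
225 - 208 - 250 - 217 - 204: 14+21+5+8 = 48
The minimum is 48 s via 225 - 208 - 250 - 217 - 204.
So from 225 the first move is to 208.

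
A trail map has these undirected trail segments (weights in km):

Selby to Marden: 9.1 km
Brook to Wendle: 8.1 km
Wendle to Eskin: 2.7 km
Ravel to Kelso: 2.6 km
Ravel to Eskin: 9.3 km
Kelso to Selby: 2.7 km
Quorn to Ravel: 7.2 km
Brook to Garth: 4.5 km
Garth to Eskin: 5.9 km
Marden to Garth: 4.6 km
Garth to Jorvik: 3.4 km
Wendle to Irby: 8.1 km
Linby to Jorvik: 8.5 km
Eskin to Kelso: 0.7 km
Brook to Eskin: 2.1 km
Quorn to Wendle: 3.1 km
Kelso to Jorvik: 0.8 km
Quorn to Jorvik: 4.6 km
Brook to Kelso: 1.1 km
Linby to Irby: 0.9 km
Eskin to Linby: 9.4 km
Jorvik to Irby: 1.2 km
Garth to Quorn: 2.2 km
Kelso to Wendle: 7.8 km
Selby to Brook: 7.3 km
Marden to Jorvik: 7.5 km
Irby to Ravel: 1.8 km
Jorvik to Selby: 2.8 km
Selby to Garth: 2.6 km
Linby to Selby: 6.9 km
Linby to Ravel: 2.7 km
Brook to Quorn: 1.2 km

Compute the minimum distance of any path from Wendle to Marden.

Running Dijkstra from Wendle:
Wendle: 0
Eskin: 2.7  (via Wendle)
Quorn: 3.1  (via Wendle)
Kelso: 3.4  (via Eskin)
Jorvik: 4.2  (via Kelso)
Brook: 4.3  (via Quorn)
Garth: 5.3  (via Quorn)
Irby: 5.4  (via Jorvik)
Ravel: 6  (via Kelso)
Selby: 6.1  (via Kelso)
Linby: 6.3  (via Irby)
Marden: 9.9  (via Garth)
Shortest route: Wendle–Quorn–Garth–Marden = 9.9 km.

9.9 km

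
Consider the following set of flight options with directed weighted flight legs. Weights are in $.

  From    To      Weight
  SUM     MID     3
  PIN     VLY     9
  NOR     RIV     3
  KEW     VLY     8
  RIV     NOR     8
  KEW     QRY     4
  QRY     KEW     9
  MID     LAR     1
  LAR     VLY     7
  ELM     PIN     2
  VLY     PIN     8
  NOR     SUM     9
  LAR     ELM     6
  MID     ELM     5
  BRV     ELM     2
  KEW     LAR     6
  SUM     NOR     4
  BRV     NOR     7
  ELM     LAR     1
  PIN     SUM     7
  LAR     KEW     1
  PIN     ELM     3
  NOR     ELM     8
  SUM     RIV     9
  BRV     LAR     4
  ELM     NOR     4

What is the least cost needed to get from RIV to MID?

$20

Enumerating some paths:
RIV → NOR → ELM → PIN → SUM → MID: 8+8+2+7+3 = 28
RIV → NOR → SUM → MID: 8+9+3 = 20
Cheapest is RIV → NOR → SUM → MID at $20.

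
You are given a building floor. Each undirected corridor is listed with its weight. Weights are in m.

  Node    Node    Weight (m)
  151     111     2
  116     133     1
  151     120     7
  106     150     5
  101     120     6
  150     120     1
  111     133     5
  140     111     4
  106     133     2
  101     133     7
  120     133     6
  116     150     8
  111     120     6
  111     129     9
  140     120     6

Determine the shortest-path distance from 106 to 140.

Settle nodes by increasing distance from 106:
106: 0
133: 2  (via 106)
116: 3  (via 133)
150: 5  (via 106)
120: 6  (via 150)
111: 7  (via 133)
151: 9  (via 111)
101: 9  (via 133)
140: 11  (via 111)
Shortest route: 106 → 133 → 111 → 140 = 11 m.

11 m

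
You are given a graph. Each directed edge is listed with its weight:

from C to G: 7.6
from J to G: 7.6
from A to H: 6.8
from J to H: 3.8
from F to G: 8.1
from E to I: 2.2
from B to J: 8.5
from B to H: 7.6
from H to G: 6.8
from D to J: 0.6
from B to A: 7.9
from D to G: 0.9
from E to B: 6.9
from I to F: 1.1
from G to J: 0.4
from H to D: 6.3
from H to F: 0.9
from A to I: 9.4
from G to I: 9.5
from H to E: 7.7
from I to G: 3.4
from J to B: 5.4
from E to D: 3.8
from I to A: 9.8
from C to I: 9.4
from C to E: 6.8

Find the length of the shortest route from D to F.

5.3

Candidate routes:
D - J - H - F: 0.6+3.8+0.9 = 5.3
D - G - J - H - F: 0.9+0.4+3.8+0.9 = 6
Cheapest is D - J - H - F at 5.3.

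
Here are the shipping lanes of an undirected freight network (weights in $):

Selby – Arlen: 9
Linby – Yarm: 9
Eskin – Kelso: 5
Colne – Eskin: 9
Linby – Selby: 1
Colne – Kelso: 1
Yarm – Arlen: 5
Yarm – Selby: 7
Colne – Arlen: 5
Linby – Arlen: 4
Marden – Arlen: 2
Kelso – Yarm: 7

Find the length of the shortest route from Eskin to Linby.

Running Dijkstra from Eskin:
Eskin: 0
Kelso: 5  (via Eskin)
Colne: 6  (via Kelso)
Arlen: 11  (via Colne)
Yarm: 12  (via Kelso)
Marden: 13  (via Arlen)
Linby: 15  (via Arlen)
Shortest route: Eskin → Kelso → Colne → Arlen → Linby = $15.

$15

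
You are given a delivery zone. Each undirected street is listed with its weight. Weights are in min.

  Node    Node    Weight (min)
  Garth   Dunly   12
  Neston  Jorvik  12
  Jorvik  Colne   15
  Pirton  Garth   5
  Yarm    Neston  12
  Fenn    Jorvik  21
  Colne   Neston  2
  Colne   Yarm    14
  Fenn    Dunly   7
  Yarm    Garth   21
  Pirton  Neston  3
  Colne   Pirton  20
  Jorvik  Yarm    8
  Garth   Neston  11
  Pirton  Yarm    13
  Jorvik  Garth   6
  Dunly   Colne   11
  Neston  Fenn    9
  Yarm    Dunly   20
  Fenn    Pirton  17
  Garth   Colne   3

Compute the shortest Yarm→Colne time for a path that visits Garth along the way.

17 min

Best Yarm to Garth: Yarm–Jorvik–Garth costing 14
Shortest Garth→Colne: Garth–Colne = 3
Total via Garth: 14 + 3 = 17 min.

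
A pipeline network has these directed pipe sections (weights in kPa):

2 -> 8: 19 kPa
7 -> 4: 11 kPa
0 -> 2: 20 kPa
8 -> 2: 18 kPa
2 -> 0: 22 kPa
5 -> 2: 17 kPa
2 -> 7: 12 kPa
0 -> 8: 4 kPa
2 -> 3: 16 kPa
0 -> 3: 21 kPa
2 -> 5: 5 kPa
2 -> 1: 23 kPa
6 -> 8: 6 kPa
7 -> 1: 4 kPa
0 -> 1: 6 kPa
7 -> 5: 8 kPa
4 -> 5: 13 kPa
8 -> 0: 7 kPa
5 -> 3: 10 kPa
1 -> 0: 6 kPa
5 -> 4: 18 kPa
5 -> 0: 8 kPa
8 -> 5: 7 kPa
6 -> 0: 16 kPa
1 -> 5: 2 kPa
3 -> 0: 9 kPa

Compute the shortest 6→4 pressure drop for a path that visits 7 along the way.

Shortest 6→7: 6 → 8 → 2 → 7 = 36
Best 7 to 4: 7 → 4 costing 11
Total via 7: 36 + 11 = 47 kPa.

47 kPa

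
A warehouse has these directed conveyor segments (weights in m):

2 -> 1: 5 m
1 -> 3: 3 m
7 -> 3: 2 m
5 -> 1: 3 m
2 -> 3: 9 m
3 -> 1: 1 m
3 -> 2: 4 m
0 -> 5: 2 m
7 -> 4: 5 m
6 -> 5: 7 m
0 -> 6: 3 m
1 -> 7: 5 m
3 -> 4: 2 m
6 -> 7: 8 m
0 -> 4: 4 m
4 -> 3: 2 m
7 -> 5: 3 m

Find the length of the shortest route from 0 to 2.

Compare a few routes:
0 → 5 → 1 → 3 → 2: 2+3+3+4 = 12
0 → 5 → 1 → 7 → 3 → 2: 2+3+5+2+4 = 16
0 → 4 → 3 → 2: 4+2+4 = 10
Cheapest is 0 → 4 → 3 → 2 at 10 m.

10 m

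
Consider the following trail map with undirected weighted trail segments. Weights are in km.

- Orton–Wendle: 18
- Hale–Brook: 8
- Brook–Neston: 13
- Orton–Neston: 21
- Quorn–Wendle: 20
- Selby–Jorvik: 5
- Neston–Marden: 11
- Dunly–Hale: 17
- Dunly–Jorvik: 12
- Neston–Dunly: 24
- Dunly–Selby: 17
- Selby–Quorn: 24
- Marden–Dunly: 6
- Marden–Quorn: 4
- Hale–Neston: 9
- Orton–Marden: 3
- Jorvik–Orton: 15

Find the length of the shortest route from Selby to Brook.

42 km

Settle nodes by increasing distance from Selby:
Selby: 0
Jorvik: 5  (via Selby)
Dunly: 17  (via Selby)
Orton: 20  (via Jorvik)
Marden: 23  (via Dunly)
Quorn: 24  (via Selby)
Hale: 34  (via Dunly)
Neston: 34  (via Marden)
Wendle: 38  (via Orton)
Brook: 42  (via Hale)
Shortest route: Selby → Dunly → Hale → Brook = 42 km.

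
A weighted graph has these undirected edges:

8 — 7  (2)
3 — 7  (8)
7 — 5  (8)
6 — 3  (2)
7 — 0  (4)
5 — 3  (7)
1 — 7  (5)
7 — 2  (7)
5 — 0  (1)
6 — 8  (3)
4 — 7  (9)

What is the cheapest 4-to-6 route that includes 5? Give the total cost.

Best 4 to 5: 4 → 7 → 0 → 5 costing 14
Best 5 to 6: 5 → 3 → 6 costing 9
Total via 5: 14 + 9 = 23.

23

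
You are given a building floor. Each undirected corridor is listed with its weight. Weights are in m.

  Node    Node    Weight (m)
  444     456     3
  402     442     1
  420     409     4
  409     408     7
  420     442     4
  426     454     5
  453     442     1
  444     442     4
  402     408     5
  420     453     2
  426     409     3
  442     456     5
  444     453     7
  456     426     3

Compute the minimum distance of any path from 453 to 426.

9 m

Shortest distances from 453:
453: 0
442: 1  (via 453)
402: 2  (via 442)
420: 2  (via 453)
444: 5  (via 442)
456: 6  (via 442)
409: 6  (via 420)
408: 7  (via 402)
426: 9  (via 456)
Shortest route: 453 → 442 → 456 → 426 = 9 m.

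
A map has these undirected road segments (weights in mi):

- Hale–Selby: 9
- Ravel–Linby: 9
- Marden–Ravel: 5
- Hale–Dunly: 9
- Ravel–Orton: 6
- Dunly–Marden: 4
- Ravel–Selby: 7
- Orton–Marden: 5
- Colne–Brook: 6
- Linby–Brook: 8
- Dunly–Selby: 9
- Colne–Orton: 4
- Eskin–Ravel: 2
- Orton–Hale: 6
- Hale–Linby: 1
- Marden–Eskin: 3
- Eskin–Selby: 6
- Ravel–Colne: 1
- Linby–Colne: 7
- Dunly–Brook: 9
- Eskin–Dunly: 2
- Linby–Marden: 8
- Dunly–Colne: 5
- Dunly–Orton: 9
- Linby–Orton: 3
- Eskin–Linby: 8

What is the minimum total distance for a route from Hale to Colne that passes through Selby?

17 mi

Shortest Hale→Selby: Hale–Selby = 9
Shortest Selby→Colne: Selby–Ravel–Colne = 8
Total via Selby: 9 + 8 = 17 mi.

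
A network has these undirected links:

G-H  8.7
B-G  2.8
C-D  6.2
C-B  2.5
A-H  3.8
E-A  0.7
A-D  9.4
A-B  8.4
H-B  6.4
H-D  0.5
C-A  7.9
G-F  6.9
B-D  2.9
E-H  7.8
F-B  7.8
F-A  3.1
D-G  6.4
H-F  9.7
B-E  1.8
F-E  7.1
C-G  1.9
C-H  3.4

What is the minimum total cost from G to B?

Enumerating some paths:
G - C - B: 1.9+2.5 = 4.4
G - B: 2.8 = 2.8
Cheapest is G - B at 2.8.

2.8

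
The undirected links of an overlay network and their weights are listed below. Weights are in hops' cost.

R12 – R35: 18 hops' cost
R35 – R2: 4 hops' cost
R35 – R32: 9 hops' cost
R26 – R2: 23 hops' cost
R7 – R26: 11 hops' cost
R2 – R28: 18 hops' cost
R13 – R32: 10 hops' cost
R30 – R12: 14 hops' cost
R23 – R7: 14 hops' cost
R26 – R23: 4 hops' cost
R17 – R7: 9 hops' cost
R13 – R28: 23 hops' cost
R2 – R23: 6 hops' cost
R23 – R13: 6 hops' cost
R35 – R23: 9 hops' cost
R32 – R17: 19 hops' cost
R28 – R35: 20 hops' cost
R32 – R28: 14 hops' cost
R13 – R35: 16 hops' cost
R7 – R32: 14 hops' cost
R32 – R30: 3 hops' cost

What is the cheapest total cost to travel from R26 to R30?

Settle nodes by increasing distance from R26:
R26: 0
R23: 4  (via R26)
R13: 10  (via R23)
R2: 10  (via R23)
R7: 11  (via R26)
R35: 13  (via R23)
R17: 20  (via R7)
R32: 20  (via R13)
R30: 23  (via R32)
Shortest route: R26 → R23 → R13 → R32 → R30 = 23 hops' cost.

23 hops' cost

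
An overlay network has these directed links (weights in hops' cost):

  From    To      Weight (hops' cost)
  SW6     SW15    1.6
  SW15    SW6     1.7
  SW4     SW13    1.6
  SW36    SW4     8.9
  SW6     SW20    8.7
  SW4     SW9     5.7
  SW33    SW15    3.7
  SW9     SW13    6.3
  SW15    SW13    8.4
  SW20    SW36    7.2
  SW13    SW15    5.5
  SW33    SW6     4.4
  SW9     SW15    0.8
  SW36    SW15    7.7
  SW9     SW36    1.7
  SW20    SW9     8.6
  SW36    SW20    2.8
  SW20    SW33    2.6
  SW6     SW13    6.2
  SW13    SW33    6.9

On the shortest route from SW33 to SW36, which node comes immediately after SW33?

SW6

Compare a few routes:
SW33–SW15–SW6–SW20–SW36: 3.7+1.7+8.7+7.2 = 21.3
SW33–SW6–SW20–SW36: 4.4+8.7+7.2 = 20.3
Cheapest is SW33–SW6–SW20–SW36 at 20.3 hops' cost.
So from SW33 the first move is to SW6.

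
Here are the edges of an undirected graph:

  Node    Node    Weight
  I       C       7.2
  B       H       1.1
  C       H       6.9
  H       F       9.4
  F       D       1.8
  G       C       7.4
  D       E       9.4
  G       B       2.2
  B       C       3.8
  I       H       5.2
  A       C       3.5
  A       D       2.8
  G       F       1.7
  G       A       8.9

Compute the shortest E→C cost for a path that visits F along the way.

Shortest E→F: E–D–F = 11.2
Best F to C: F–G–B–C costing 7.7
Total via F: 11.2 + 7.7 = 18.9.

18.9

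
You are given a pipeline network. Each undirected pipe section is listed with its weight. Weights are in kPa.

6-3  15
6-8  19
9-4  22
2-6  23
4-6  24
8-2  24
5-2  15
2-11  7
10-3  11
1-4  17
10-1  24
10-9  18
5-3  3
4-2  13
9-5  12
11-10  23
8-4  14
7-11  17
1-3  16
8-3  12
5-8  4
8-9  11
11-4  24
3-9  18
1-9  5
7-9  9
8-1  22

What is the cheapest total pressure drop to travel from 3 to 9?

15 kPa

Compare a few routes:
3–5–8–9: 3+4+11 = 18
3–5–9: 3+12 = 15
The minimum is 15 kPa via 3–5–9.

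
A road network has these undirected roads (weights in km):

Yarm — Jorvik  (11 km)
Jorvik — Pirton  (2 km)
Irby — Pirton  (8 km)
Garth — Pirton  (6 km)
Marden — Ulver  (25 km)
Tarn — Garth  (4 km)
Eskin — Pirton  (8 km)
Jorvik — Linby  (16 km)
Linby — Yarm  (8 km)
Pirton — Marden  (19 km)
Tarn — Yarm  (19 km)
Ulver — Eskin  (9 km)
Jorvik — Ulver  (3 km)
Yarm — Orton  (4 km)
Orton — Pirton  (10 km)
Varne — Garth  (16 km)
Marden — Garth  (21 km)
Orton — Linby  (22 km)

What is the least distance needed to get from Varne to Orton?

32 km

Candidate routes:
Varne → Garth → Pirton → Orton: 16+6+10 = 32
Varne → Garth → Pirton → Jorvik → Yarm → Orton: 16+6+2+11+4 = 39
Varne → Garth → Tarn → Yarm → Orton: 16+4+19+4 = 43
Cheapest is Varne → Garth → Pirton → Orton at 32 km.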